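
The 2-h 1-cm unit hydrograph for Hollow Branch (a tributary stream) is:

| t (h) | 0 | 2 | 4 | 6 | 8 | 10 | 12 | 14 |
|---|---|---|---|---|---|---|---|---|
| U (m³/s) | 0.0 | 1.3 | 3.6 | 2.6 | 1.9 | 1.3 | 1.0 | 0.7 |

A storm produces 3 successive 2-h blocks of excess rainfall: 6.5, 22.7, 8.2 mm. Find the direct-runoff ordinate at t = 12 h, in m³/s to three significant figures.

By discrete convolution, Q_j = Σ (P_i / 10 mm) · U_{j−i}.
At t = 12 h (j=6): Q = (6.5/10)·1.0 + (22.7/10)·1.3 + (8.2/10)·1.9 = 5.16 m³/s.

Q ≈ 5.16 m³/s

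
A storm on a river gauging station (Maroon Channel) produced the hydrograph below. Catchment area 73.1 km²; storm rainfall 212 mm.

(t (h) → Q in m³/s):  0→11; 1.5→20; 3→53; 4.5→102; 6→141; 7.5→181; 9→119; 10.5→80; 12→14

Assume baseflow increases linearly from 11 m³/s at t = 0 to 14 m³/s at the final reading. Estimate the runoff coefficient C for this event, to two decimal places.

C ≈ 0.21

ΣQ_DR = 608.5 m³/s; V = ΣQ_DR·Δt = 3.286 × 10^6 m³.
Runoff depth d = V / A = 44.95 mm.
C = d / P = 44.95 / 212 = 0.21.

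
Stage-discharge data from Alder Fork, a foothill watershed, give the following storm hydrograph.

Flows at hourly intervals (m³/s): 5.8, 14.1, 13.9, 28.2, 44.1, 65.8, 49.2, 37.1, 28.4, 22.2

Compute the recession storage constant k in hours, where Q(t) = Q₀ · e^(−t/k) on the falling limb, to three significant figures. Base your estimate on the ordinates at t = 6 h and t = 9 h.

On the falling limb, Q drops from 49.2 to 22.2 m³/s between t = 6 h and t = 9 h (Δt = 3 h).
k = −Δt / ln(Q₂/Q₁) = −3 / ln(22.2/49.2) = 3.77 h.

k ≈ 3.77 h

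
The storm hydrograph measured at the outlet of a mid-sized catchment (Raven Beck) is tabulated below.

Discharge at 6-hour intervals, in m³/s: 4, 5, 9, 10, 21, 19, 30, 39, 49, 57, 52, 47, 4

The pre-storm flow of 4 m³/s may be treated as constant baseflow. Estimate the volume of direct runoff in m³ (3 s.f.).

V ≈ 6.35 × 10^6 m³

Direct-runoff ordinates (Q − Q_b): 0.0, 1.0, 5.0, 6.0, 17.0, 15.0, 26.0, 35.0, 45.0, 53.0, 48.0, 43.0, 0.0 m³/s.
ΣQ_DR = 294.0 m³/s.
With Δt = 6 h = 21600 s, V = ΣQ_DR · Δt = 294.0 × 21600 = 6.35 × 10^6 m³.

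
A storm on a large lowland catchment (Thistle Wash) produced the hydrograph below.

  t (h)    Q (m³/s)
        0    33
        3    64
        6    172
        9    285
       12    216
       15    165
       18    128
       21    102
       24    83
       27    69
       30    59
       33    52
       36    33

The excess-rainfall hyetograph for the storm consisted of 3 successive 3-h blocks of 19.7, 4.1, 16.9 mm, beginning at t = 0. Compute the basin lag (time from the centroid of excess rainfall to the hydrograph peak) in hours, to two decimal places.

Centroid of excess rainfall: t_c = Σ P_i·t̄_i / ΣP_i = 4.2936 h (block centres at 1.5, 4.5, 7.5 h).
Hydrograph peak occurs at t = 9 h, so basin lag t_L = 9 − 4.2936 = 4.71 h.

t_L ≈ 4.71 h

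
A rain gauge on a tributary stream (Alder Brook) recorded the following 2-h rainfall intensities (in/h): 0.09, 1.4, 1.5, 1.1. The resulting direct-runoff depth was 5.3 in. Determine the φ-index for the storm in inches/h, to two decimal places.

φ ≈ 0.45 in/h

Only the 3 blocks with intensity above φ contribute runoff: 1.4, 1.5, 1.1 in/h.
Σ(I−φ)·Δt = d  ⇒  (1.4+1.5+1.1 − 3φ)·2 = 5.3
φ = (4.000 − 5.3/2) / 3 = 0.45 in/h.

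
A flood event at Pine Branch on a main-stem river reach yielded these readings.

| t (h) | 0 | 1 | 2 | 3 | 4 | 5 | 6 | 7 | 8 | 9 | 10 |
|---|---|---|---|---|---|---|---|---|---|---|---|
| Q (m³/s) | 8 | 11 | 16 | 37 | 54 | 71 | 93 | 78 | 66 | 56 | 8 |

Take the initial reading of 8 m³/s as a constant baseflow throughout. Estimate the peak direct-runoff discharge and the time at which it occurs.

Subtracting baseflow gives direct-runoff ordinates: 0.0, 3.0, 8.0, 29.0, 46.0, 63.0, 85.0, 70.0, 58.0, 48.0, 0.0 m³/s.
The maximum is 85.0 m³/s, occurring at the reading for t = 6 h.

Q_p = 85.0 m³/s at t = 6 h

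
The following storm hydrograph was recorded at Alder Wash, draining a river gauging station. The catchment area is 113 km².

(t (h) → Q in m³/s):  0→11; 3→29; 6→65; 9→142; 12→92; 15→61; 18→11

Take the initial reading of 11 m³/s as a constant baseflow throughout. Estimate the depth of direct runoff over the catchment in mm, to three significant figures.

d ≈ 31.9 mm

Direct runoff: 0.0, 18.0, 54.0, 131.0, 81.0, 50.0, 0.0 m³/s; ΣQ_DR = 334.0 m³/s.
V = ΣQ_DR · Δt = 334.0 × 10800 s = 3.607 × 10^6 m³.
Over A = 113 km², depth = V / A = 31.9 mm.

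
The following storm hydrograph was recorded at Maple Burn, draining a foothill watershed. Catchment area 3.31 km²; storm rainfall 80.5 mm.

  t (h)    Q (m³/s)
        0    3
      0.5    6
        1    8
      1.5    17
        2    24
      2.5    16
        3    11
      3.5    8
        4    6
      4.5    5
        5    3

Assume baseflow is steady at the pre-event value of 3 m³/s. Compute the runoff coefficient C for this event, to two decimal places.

ΣQ_DR = 74.00 m³/s; V = ΣQ_DR·Δt = 1.332 × 10^5 m³.
Runoff depth d = V / A = 40.24 mm.
C = d / P = 40.24 / 80.5 = 0.50.

C ≈ 0.50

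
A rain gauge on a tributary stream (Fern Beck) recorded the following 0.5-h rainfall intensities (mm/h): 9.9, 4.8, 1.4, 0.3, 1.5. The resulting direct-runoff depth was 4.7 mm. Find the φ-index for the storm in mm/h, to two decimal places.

Only the 2 blocks with intensity above φ contribute runoff: 9.9, 4.8 mm/h.
Σ(I−φ)·Δt = d  ⇒  (9.9+4.8 − 2φ)·0.5 = 4.7
φ = (14.70 − 4.7/0.5) / 2 = 2.65 mm/h.

φ ≈ 2.65 mm/h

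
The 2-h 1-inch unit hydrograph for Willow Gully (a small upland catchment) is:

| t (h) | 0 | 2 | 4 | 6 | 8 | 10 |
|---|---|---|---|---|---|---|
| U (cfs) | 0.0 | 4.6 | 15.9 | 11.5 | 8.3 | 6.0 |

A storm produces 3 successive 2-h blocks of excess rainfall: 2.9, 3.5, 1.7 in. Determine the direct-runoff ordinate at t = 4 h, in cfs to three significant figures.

By discrete convolution, Q_j = Σ (P_i / 1 in) · U_{j−i}.
At t = 4 h (j=2): Q = (2.9/1)·15.9 + (3.5/1)·4.6 + (1.7/1)·0.0 = 62.2 cfs.

Q ≈ 62.2 cfs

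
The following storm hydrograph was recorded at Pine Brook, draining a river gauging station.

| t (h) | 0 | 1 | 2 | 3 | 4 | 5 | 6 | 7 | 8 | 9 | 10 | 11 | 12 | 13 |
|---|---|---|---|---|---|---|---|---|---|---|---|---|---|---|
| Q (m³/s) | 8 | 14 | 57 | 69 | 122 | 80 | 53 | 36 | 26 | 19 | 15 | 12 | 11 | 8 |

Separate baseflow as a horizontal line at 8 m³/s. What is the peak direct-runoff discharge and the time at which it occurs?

Q_p = 114.0 m³/s at t = 4 h

Subtracting baseflow gives direct-runoff ordinates: 0.0, 6.0, 49.0, 61.0, 114.0, 72.0, 45.0, 28.0, 18.0, 11.0, 7.0, 4.0, 3.0, 0.0 m³/s.
The maximum is 114.0 m³/s, occurring at the reading for t = 4 h.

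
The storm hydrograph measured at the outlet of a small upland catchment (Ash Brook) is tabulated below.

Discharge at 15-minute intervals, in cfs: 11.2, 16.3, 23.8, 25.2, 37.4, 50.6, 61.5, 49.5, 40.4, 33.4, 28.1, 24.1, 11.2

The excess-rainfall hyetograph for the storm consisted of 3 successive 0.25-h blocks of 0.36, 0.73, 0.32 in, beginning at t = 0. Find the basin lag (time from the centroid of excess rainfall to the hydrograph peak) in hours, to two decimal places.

t_L ≈ 1.13 h

Centroid of excess rainfall: t_c = Σ P_i·t̄_i / ΣP_i = 0.3679 h (block centres at 0.125, 0.375, 0.625 h).
Hydrograph peak occurs at t = 1.5 h, so basin lag t_L = 1.5 − 0.3679 = 1.13 h.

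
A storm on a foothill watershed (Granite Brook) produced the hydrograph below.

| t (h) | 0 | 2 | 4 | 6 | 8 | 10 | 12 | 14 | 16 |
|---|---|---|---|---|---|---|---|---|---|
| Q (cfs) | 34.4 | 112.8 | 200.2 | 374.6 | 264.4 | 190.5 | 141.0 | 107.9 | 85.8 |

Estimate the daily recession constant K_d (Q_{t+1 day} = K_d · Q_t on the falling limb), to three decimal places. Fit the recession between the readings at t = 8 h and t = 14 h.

Between t = 8 h and t = 14 h the flow falls from 264.4 to 107.9 cfs over 3×2 h = 6 h.
Per-interval ratio K = (107.9/264.4)^(1/3) = 0.7417; K_d = K^(24/2) = 0.028.

K_d ≈ 0.028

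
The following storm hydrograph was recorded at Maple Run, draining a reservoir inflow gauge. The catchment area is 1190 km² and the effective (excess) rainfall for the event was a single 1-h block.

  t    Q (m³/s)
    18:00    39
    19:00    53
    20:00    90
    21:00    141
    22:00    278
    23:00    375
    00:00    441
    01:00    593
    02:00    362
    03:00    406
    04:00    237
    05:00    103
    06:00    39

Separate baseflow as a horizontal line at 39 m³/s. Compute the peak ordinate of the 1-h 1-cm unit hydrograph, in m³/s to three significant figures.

Direct runoff: 0.0, 14.0, 51.0, 102.0, 239.0, 336.0, 402.0, 554.0, 323.0, 367.0, 198.0, 64.0, 0.0 m³/s; ΣQ_DR = 2650 m³/s, peak = 554.0 m³/s.
Runoff depth d = ΣQ_DR·Δt / A = 2650 × 3600 / (1190 km²) = 8.017 mm.
The 1-cm UH is the DRH scaled by (10 mm)/d, so U_p = 554.0 × 10/8.017 = 691 m³/s.

U_p ≈ 691 m³/s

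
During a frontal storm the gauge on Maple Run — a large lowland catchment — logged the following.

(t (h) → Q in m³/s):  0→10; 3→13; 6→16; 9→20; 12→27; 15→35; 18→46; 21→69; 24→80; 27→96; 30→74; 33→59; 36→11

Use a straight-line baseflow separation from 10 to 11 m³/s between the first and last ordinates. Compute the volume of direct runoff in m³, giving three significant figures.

V ≈ 4.53 × 10^6 m³

Direct-runoff ordinates (Q − Q_b): 0.00, 2.92, 5.83, 9.75, 16.67, 24.58, 35.50, 58.42, 69.33, 85.25, 63.17, 48.08, 0.00 m³/s.
ΣQ_DR = 419.5 m³/s.
With Δt = 3 h = 10800 s, V = ΣQ_DR · Δt = 419.5 × 10800 = 4.53 × 10^6 m³.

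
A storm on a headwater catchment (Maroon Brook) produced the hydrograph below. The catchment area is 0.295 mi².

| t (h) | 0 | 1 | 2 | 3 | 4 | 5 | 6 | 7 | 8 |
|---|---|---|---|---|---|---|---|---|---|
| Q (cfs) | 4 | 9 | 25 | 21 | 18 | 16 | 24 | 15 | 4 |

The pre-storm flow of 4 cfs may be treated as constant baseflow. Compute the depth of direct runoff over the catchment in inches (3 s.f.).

d ≈ 0.525 in

Direct runoff: 0.0, 5.0, 21.0, 17.0, 14.0, 12.0, 20.0, 11.0, 0.0 cfs; ΣQ_DR = 100.0 cfs.
V = ΣQ_DR · Δt = 100.0 × 3600 s = 3.600 × 10^5 ft³.
Over A = 0.295 mi², depth = V / A = 0.525 in.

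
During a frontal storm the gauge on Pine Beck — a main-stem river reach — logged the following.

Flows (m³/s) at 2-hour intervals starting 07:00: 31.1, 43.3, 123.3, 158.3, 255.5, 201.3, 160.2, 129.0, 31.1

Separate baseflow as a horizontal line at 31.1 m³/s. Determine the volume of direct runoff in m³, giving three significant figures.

V ≈ 6.14 × 10^6 m³

Direct-runoff ordinates (Q − Q_b): 0.0, 12.2, 92.2, 127.2, 224.4, 170.2, 129.1, 97.9, 0.0 m³/s.
ΣQ_DR = 853.2 m³/s.
With Δt = 2 h = 7200 s, V = ΣQ_DR · Δt = 853.2 × 7200 = 6.14 × 10^6 m³.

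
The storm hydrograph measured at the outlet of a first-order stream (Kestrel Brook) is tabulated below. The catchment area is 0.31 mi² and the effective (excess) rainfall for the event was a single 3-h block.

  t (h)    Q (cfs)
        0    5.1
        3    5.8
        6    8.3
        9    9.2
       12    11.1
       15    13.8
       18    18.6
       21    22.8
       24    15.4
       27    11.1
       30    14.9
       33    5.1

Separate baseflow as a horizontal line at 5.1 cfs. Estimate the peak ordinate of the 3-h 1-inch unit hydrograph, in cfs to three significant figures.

Direct runoff: 0.0, 0.7, 3.2, 4.1, 6.0, 8.7, 13.5, 17.7, 10.3, 6.0, 9.8, 0.0 cfs; ΣQ_DR = 80.00 cfs, peak = 17.7 cfs.
Runoff depth d = ΣQ_DR·Δt / A = 80.00 × 10800 / (0.31 mi²) = 1.200 in.
The 1-inch UH is the DRH scaled by (1 in)/d, so U_p = 17.7 × 1/1.200 = 14.8 cfs.

U_p ≈ 14.8 cfs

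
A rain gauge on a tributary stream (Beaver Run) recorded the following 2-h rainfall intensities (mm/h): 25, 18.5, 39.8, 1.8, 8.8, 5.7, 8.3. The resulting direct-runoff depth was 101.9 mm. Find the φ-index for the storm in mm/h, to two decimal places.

Only the 3 blocks with intensity above φ contribute runoff: 25, 18.5, 39.8 mm/h.
Σ(I−φ)·Δt = d  ⇒  (25+18.5+39.8 − 3φ)·2 = 101.9
φ = (83.30 − 101.9/2) / 3 = 10.78 mm/h.

φ ≈ 10.78 mm/h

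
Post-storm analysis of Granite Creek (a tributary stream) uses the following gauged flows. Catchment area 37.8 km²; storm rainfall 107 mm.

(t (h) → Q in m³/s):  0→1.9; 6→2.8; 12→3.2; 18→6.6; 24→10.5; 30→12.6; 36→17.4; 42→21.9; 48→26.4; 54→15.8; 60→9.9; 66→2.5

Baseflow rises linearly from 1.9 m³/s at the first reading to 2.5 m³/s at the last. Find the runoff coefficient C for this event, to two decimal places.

C ≈ 0.56

ΣQ_DR = 105.1 m³/s; V = ΣQ_DR·Δt = 2.270 × 10^6 m³.
Runoff depth d = V / A = 60.06 mm.
C = d / P = 60.06 / 107 = 0.56.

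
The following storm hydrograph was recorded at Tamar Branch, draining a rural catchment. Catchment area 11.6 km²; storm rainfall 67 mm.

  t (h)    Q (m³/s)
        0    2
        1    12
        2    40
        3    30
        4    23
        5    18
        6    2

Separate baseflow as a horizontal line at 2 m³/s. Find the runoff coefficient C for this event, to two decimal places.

ΣQ_DR = 113.0 m³/s; V = ΣQ_DR·Δt = 4.068 × 10^5 m³.
Runoff depth d = V / A = 35.07 mm.
C = d / P = 35.07 / 67 = 0.52.

C ≈ 0.52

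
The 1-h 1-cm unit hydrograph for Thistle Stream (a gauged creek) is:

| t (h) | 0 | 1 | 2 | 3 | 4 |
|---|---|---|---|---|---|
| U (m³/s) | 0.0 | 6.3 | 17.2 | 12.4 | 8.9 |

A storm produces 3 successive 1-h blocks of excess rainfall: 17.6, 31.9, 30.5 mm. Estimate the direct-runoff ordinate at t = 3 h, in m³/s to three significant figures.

Q ≈ 95.9 m³/s

By discrete convolution, Q_j = Σ (P_i / 10 mm) · U_{j−i}.
At t = 3 h (j=3): Q = (17.6/10)·12.4 + (31.9/10)·17.2 + (30.5/10)·6.3 = 95.9 m³/s.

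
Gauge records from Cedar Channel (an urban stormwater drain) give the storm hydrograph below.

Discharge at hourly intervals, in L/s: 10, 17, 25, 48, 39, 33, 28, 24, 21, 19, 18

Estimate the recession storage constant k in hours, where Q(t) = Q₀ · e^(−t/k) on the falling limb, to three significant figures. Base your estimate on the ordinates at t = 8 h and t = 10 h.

k ≈ 13.0 h

On the falling limb, Q drops from 21 to 18 L/s between t = 8 h and t = 10 h (Δt = 2 h).
k = −Δt / ln(Q₂/Q₁) = −2 / ln(18/21) = 13.0 h.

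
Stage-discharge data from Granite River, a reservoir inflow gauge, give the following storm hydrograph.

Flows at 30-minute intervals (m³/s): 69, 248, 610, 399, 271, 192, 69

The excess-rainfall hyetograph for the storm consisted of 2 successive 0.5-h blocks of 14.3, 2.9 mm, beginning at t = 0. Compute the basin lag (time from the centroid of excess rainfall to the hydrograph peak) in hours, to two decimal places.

Centroid of excess rainfall: t_c = Σ P_i·t̄_i / ΣP_i = 0.3343 h (block centres at 0.25, 0.75 h).
Hydrograph peak occurs at t = 1 h, so basin lag t_L = 1 − 0.3343 = 0.67 h.

t_L ≈ 0.67 h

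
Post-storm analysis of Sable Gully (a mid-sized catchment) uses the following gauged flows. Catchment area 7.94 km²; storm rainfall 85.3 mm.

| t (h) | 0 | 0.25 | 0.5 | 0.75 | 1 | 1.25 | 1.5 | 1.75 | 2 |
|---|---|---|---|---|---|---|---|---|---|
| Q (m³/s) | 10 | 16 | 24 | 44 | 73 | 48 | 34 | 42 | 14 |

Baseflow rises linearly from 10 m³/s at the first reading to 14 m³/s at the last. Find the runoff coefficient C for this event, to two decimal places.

ΣQ_DR = 197.0 m³/s; V = ΣQ_DR·Δt = 1.773 × 10^5 m³.
Runoff depth d = V / A = 22.33 mm.
C = d / P = 22.33 / 85.3 = 0.26.

C ≈ 0.26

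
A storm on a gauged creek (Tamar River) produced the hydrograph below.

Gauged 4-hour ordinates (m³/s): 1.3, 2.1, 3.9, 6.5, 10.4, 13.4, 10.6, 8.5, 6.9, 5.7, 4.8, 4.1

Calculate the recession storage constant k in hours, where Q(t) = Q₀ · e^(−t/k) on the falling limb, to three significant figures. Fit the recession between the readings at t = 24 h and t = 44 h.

k ≈ 21.1 h

On the falling limb, Q drops from 10.6 to 4.1 m³/s between t = 24 h and t = 44 h (Δt = 20 h).
k = −Δt / ln(Q₂/Q₁) = −20 / ln(4.1/10.6) = 21.1 h.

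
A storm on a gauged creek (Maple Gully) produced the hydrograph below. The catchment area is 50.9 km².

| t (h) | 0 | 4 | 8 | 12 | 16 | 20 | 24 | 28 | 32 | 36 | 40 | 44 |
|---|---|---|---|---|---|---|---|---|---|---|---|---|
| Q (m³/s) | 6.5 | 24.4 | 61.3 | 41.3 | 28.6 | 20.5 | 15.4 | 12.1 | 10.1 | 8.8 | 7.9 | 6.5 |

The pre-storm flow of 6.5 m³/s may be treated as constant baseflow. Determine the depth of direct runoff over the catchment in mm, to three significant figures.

d ≈ 46.8 mm

Direct runoff: 0.0, 17.9, 54.8, 34.8, 22.1, 14.0, 8.9, 5.6, 3.6, 2.3, 1.4, 0.0 m³/s; ΣQ_DR = 165.4 m³/s.
V = ΣQ_DR · Δt = 165.4 × 14400 s = 2.382 × 10^6 m³.
Over A = 50.9 km², depth = V / A = 46.8 mm.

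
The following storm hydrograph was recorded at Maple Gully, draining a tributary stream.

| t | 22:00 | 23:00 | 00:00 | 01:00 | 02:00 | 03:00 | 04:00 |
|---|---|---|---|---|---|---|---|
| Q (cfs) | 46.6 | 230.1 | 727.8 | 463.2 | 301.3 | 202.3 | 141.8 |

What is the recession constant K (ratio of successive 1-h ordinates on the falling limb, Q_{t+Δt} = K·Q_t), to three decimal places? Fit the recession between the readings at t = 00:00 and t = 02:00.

Using the recession-limb readings at t = 00:00 and t = 02:00: Q falls from 727.8 to 301.3 cfs over 2 intervals.
K = (Q₂/Q₁)^(1/2) = (301.3/727.8)^(1/2) = 0.643.

K ≈ 0.643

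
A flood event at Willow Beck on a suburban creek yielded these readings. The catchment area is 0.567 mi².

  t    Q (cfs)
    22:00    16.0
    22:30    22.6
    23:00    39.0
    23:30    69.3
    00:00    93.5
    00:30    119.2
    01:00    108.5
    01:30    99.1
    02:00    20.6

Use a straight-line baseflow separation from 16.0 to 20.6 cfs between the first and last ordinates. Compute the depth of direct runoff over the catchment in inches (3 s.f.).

Direct runoff: 0.00, 6.03, 21.85, 51.58, 75.20, 100.33, 89.05, 79.08, 0.00 cfs; ΣQ_DR = 423.1 cfs.
V = ΣQ_DR · Δt = 423.1 × 1800 s = 7.616 × 10^5 ft³.
Over A = 0.567 mi², depth = V / A = 0.578 in.

d ≈ 0.578 in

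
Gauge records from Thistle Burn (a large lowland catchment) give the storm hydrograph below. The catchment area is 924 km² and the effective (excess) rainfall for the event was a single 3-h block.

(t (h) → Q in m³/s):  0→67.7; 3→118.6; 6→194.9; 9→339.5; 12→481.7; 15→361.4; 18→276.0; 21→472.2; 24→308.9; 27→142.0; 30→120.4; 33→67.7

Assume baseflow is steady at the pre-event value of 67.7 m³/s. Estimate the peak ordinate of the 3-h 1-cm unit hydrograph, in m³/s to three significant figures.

Direct runoff: 0.0, 50.9, 127.2, 271.8, 414.0, 293.7, 208.3, 404.5, 241.2, 74.3, 52.7, 0.0 m³/s; ΣQ_DR = 2139 m³/s, peak = 414.0 m³/s.
Runoff depth d = ΣQ_DR·Δt / A = 2139 × 10800 / (924 km²) = 25.00 mm.
The 1-cm UH is the DRH scaled by (10 mm)/d, so U_p = 414.0 × 10/25.00 = 166 m³/s.

U_p ≈ 166 m³/s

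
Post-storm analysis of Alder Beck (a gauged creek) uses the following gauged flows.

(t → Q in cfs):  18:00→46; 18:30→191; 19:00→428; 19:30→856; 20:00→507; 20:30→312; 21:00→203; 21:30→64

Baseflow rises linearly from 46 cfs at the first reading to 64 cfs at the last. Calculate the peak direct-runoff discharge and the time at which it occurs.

Subtracting baseflow gives direct-runoff ordinates: 0.00, 142.43, 376.86, 802.29, 450.71, 253.14, 141.57, 0.00 cfs.
The maximum is 802.29 cfs, occurring at the reading for t = 19:30.

Q_p = 802.29 cfs at t = 19:30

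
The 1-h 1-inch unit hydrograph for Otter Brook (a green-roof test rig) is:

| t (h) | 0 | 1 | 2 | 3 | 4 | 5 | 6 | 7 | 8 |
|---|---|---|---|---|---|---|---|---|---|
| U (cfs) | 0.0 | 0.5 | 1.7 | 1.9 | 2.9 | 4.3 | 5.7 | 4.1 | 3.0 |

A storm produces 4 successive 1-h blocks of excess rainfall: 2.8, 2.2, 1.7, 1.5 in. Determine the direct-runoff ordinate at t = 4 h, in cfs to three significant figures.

By discrete convolution, Q_j = Σ (P_i / 1 in) · U_{j−i}.
At t = 4 h (j=4): Q = (2.8/1)·2.9 + (2.2/1)·1.9 + (1.7/1)·1.7 + (1.5/1)·0.5 = 15.9 cfs.

Q ≈ 15.9 cfs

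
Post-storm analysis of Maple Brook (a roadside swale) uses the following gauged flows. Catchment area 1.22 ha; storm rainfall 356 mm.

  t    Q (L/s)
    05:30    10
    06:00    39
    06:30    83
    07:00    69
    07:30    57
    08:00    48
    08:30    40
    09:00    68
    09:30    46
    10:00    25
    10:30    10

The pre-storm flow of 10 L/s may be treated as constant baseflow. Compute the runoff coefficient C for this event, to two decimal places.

ΣQ_DR = 385.0 L/s; V = ΣQ_DR·Δt = 6.930 × 10^5 L.
Runoff depth d = V / A = 56.80 mm.
C = d / P = 56.80 / 356 = 0.16.

C ≈ 0.16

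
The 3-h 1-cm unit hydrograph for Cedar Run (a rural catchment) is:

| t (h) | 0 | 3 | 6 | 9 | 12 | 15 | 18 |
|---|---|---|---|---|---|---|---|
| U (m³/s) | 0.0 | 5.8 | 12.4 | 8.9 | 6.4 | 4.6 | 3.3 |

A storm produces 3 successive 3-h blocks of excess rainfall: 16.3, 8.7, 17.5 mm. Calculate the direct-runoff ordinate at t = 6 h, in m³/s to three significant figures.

By discrete convolution, Q_j = Σ (P_i / 10 mm) · U_{j−i}.
At t = 6 h (j=2): Q = (16.3/10)·12.4 + (8.7/10)·5.8 + (17.5/10)·0.0 = 25.3 m³/s.

Q ≈ 25.3 m³/s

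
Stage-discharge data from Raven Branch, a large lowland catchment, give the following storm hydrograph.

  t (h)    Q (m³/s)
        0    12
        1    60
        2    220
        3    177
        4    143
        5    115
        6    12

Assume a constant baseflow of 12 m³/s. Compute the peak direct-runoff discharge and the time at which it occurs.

Q_p = 208.0 m³/s at t = 2 h

Subtracting baseflow gives direct-runoff ordinates: 0.0, 48.0, 208.0, 165.0, 131.0, 103.0, 0.0 m³/s.
The maximum is 208.0 m³/s, occurring at the reading for t = 2 h.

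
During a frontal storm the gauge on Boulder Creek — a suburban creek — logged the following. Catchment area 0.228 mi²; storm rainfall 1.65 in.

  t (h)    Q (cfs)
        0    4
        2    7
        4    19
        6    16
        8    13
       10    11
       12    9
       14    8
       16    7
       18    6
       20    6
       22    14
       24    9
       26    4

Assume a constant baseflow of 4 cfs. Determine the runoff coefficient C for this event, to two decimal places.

C ≈ 0.63

ΣQ_DR = 77.00 cfs; V = ΣQ_DR·Δt = 5.544 × 10^5 ft³.
Runoff depth d = V / A = 1.047 in.
C = d / P = 1.047 / 1.65 = 0.63.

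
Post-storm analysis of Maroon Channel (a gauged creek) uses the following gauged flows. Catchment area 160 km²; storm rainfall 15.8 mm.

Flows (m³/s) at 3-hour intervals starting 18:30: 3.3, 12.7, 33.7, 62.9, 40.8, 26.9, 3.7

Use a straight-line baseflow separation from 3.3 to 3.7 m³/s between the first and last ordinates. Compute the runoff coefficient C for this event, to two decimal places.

ΣQ_DR = 159.5 m³/s; V = ΣQ_DR·Δt = 1.723 × 10^6 m³.
Runoff depth d = V / A = 10.77 mm.
C = d / P = 10.77 / 15.8 = 0.68.

C ≈ 0.68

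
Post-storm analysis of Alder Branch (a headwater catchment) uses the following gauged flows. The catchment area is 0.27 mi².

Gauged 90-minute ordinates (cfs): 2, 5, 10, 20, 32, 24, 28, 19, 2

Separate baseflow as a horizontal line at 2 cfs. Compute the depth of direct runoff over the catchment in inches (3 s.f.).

d ≈ 1.07 in

Direct runoff: 0.0, 3.0, 8.0, 18.0, 30.0, 22.0, 26.0, 17.0, 0.0 cfs; ΣQ_DR = 124.0 cfs.
V = ΣQ_DR · Δt = 124.0 × 5400 s = 6.696 × 10^5 ft³.
Over A = 0.27 mi², depth = V / A = 1.07 in.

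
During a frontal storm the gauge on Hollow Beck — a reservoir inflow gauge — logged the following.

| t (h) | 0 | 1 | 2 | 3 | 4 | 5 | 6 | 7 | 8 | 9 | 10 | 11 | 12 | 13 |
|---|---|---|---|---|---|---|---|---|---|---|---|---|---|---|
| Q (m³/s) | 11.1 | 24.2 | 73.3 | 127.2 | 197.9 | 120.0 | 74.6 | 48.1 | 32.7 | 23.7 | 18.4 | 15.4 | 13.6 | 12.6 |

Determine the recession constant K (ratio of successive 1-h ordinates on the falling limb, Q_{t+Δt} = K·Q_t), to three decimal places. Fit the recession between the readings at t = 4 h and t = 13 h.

Using the recession-limb readings at t = 4 h and t = 13 h: Q falls from 197.9 to 12.6 m³/s over 9 intervals.
K = (Q₂/Q₁)^(1/9) = (12.6/197.9)^(1/9) = 0.736.

K ≈ 0.736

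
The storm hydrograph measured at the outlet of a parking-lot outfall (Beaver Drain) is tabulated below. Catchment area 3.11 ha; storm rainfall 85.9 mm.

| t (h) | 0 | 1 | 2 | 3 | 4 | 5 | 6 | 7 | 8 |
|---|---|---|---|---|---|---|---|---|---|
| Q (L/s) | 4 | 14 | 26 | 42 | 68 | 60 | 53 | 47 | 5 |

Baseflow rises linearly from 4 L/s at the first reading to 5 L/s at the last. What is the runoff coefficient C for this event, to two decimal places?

C ≈ 0.38

ΣQ_DR = 278.5 L/s; V = ΣQ_DR·Δt = 1.003 × 10^6 L.
Runoff depth d = V / A = 32.24 mm.
C = d / P = 32.24 / 85.9 = 0.38.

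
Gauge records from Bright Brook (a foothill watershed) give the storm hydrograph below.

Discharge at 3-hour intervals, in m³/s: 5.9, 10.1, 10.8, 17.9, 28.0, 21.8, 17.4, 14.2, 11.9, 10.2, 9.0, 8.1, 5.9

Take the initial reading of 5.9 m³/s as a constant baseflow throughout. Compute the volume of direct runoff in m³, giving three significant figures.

V ≈ 1.02 × 10^6 m³

Direct-runoff ordinates (Q − Q_b): 0.0, 4.2, 4.9, 12.0, 22.1, 15.9, 11.5, 8.3, 6.0, 4.3, 3.1, 2.2, 0.0 m³/s.
ΣQ_DR = 94.50 m³/s.
With Δt = 3 h = 10800 s, V = ΣQ_DR · Δt = 94.50 × 10800 = 1.02 × 10^6 m³.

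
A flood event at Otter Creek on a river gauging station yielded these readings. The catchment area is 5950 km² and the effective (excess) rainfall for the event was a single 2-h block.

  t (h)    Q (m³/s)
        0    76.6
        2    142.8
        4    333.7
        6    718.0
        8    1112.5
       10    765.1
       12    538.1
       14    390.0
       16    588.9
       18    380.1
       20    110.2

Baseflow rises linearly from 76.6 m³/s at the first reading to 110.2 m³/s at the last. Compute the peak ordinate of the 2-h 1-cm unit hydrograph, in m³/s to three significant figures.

U_p ≈ 2050 m³/s

Direct runoff: 0.00, 62.84, 250.38, 631.32, 1022.46, 671.70, 441.34, 289.88, 485.42, 273.26, 0.00 m³/s; ΣQ_DR = 4129 m³/s, peak = 1022.46 m³/s.
Runoff depth d = ΣQ_DR·Δt / A = 4129 × 7200 / (5950 km²) = 4.996 mm.
The 1-cm UH is the DRH scaled by (10 mm)/d, so U_p = 1022.46 × 10/4.996 = 2050 m³/s.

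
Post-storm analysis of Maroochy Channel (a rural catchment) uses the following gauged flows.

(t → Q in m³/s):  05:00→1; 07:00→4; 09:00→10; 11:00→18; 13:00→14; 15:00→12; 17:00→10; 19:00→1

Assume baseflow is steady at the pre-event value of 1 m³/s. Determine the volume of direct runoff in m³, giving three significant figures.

V ≈ 4.46 × 10^5 m³

Direct-runoff ordinates (Q − Q_b): 0.0, 3.0, 9.0, 17.0, 13.0, 11.0, 9.0, 0.0 m³/s.
ΣQ_DR = 62.00 m³/s.
With Δt = 2 h = 7200 s, V = ΣQ_DR · Δt = 62.00 × 7200 = 4.46 × 10^5 m³.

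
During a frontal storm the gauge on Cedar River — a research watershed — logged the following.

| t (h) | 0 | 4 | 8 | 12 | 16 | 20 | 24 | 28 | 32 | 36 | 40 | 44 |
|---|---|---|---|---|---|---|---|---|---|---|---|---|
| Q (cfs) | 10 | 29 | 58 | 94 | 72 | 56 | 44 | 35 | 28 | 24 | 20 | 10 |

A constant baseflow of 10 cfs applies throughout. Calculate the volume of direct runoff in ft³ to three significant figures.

Direct-runoff ordinates (Q − Q_b): 0.0, 19.0, 48.0, 84.0, 62.0, 46.0, 34.0, 25.0, 18.0, 14.0, 10.0, 0.0 cfs.
ΣQ_DR = 360.0 cfs.
With Δt = 4 h = 14400 s, V = ΣQ_DR · Δt = 360.0 × 14400 = 5.18 × 10^6 ft³.

V ≈ 5.18 × 10^6 ft³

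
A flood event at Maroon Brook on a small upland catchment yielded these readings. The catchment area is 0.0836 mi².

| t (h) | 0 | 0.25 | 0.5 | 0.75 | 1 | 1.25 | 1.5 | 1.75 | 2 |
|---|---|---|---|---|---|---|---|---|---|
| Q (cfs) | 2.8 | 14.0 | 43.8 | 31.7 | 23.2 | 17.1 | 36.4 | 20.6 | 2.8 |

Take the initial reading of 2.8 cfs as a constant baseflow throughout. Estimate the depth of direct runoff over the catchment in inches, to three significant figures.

Direct runoff: 0.0, 11.2, 41.0, 28.9, 20.4, 14.3, 33.6, 17.8, 0.0 cfs; ΣQ_DR = 167.2 cfs.
V = ΣQ_DR · Δt = 167.2 × 900 s = 1.505 × 10^5 ft³.
Over A = 0.0836 mi², depth = V / A = 0.775 in.

d ≈ 0.775 in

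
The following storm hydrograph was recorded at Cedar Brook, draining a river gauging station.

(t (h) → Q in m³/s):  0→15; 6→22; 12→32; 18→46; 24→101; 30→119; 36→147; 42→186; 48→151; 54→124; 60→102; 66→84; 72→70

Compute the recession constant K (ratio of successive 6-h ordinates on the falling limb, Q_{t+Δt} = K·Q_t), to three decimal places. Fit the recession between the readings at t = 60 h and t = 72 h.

Using the recession-limb readings at t = 60 h and t = 72 h: Q falls from 102 to 70 m³/s over 2 intervals.
K = (Q₂/Q₁)^(1/2) = (70/102)^(1/2) = 0.828.

K ≈ 0.828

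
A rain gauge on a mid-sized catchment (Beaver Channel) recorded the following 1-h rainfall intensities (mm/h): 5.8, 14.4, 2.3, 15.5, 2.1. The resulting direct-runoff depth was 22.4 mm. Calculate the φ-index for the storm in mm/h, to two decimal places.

Only the 3 blocks with intensity above φ contribute runoff: 5.8, 14.4, 15.5 mm/h.
Σ(I−φ)·Δt = d  ⇒  (5.8+14.4+15.5 − 3φ)·1 = 22.4
φ = (35.70 − 22.4/1) / 3 = 4.43 mm/h.

φ ≈ 4.43 mm/h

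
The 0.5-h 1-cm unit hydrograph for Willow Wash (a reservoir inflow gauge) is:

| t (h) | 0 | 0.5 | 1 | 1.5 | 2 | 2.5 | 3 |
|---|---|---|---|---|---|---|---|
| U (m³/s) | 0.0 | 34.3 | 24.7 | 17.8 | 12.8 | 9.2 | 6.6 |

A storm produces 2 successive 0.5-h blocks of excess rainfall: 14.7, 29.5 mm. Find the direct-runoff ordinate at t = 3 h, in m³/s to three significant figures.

Q ≈ 36.8 m³/s

By discrete convolution, Q_j = Σ (P_i / 10 mm) · U_{j−i}.
At t = 3 h (j=6): Q = (14.7/10)·6.6 + (29.5/10)·9.2 = 36.8 m³/s.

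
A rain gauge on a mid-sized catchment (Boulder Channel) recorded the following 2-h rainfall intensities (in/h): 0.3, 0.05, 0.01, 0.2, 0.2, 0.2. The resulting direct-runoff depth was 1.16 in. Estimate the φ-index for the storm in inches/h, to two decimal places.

φ ≈ 0.08 in/h

Only the 4 blocks with intensity above φ contribute runoff: 0.3, 0.2, 0.2, 0.2 in/h.
Σ(I−φ)·Δt = d  ⇒  (0.3+0.2+0.2+0.2 − 4φ)·2 = 1.16
φ = (0.9000 − 1.16/2) / 4 = 0.08 in/h.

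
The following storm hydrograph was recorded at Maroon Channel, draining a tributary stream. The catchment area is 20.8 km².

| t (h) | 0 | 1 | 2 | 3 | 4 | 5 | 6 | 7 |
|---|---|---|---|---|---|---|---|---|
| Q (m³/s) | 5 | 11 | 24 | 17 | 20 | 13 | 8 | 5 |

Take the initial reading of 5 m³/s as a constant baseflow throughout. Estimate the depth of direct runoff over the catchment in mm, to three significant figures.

Direct runoff: 0.0, 6.0, 19.0, 12.0, 15.0, 8.0, 3.0, 0.0 m³/s; ΣQ_DR = 63.00 m³/s.
V = ΣQ_DR · Δt = 63.00 × 3600 s = 2.268 × 10^5 m³.
Over A = 20.8 km², depth = V / A = 10.9 mm.

d ≈ 10.9 mm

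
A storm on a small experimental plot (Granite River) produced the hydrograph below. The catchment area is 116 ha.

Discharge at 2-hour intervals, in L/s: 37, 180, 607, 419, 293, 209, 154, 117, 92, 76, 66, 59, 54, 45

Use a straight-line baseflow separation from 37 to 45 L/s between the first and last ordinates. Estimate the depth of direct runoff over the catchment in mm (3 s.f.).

d ≈ 11.4 mm

Direct runoff: 0.00, 142.38, 568.77, 380.15, 253.54, 168.92, 113.31, 75.69, 50.08, 33.46, 22.85, 15.23, 9.62, 0.00 L/s; ΣQ_DR = 1834 L/s.
V = ΣQ_DR · Δt = 1834 × 7200 s = 1.320 × 10^7 L.
Over A = 116 ha, depth = V / A = 11.4 mm.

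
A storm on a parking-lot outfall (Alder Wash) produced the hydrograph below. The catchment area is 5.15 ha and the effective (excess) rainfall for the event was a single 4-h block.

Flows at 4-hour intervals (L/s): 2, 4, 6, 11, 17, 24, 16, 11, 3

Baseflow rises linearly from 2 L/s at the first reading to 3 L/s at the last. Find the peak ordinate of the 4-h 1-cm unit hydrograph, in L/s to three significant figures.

U_p ≈ 10.7 L/s

Direct runoff: 0.00, 1.88, 3.75, 8.62, 14.50, 21.38, 13.25, 8.12, 0.00 L/s; ΣQ_DR = 71.50 L/s, peak = 21.38 L/s.
Runoff depth d = ΣQ_DR·Δt / A = 71.50 × 14400 / (5.15 ha) = 19.99 mm.
The 1-cm UH is the DRH scaled by (10 mm)/d, so U_p = 21.38 × 10/19.99 = 10.7 L/s.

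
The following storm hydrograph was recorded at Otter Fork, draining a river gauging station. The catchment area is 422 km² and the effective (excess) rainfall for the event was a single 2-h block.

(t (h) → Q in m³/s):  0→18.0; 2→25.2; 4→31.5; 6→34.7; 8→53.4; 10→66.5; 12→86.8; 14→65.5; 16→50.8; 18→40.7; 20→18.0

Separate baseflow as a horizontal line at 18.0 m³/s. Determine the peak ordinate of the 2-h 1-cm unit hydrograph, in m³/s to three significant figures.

U_p ≈ 138 m³/s

Direct runoff: 0.0, 7.2, 13.5, 16.7, 35.4, 48.5, 68.8, 47.5, 32.8, 22.7, 0.0 m³/s; ΣQ_DR = 293.1 m³/s, peak = 68.8 m³/s.
Runoff depth d = ΣQ_DR·Δt / A = 293.1 × 7200 / (422 km²) = 5.001 mm.
The 1-cm UH is the DRH scaled by (10 mm)/d, so U_p = 68.8 × 10/5.001 = 138 m³/s.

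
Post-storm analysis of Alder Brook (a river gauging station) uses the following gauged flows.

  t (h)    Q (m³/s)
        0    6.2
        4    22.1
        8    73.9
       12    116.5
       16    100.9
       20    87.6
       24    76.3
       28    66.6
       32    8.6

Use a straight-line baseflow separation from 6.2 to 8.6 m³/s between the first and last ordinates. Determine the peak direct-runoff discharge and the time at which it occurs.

Q_p = 109.40 m³/s at t = 12 h

Subtracting baseflow gives direct-runoff ordinates: 0.00, 15.60, 67.10, 109.40, 93.50, 79.90, 68.30, 58.30, 0.00 m³/s.
The maximum is 109.40 m³/s, occurring at the reading for t = 12 h.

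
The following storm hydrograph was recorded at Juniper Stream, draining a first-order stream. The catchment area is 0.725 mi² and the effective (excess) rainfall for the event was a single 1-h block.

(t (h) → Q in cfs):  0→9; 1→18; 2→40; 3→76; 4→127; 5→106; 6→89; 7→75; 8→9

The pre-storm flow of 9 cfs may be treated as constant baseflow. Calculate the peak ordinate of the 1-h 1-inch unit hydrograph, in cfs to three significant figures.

Direct runoff: 0.0, 9.0, 31.0, 67.0, 118.0, 97.0, 80.0, 66.0, 0.0 cfs; ΣQ_DR = 468.0 cfs, peak = 118.0 cfs.
Runoff depth d = ΣQ_DR·Δt / A = 468.0 × 3600 / (0.725 mi²) = 1.000 in.
The 1-inch UH is the DRH scaled by (1 in)/d, so U_p = 118.0 × 1/1.000 = 118 cfs.

U_p ≈ 118 cfs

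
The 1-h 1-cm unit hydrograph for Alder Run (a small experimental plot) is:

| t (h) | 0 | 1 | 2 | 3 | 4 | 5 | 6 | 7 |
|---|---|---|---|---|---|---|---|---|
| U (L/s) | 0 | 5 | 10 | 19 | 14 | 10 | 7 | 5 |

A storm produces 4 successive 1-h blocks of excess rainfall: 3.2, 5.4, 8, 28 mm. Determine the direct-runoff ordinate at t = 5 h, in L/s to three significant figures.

By discrete convolution, Q_j = Σ (P_i / 10 mm) · U_{j−i}.
At t = 5 h (j=5): Q = (3.2/10)·10 + (5.4/10)·14 + (8/10)·19 + (28/10)·10 = 54.0 L/s.

Q ≈ 54.0 L/s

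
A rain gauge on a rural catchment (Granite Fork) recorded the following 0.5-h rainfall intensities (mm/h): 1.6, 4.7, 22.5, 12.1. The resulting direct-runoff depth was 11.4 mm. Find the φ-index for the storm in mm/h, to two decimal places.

Only the 2 blocks with intensity above φ contribute runoff: 22.5, 12.1 mm/h.
Σ(I−φ)·Δt = d  ⇒  (22.5+12.1 − 2φ)·0.5 = 11.4
φ = (34.60 − 11.4/0.5) / 2 = 5.90 mm/h.

φ ≈ 5.90 mm/h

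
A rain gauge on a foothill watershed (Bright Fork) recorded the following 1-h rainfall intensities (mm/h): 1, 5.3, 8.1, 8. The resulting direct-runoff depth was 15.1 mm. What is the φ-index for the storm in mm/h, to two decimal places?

φ ≈ 2.10 mm/h

Only the 3 blocks with intensity above φ contribute runoff: 5.3, 8.1, 8 mm/h.
Σ(I−φ)·Δt = d  ⇒  (5.3+8.1+8 − 3φ)·1 = 15.1
φ = (21.40 − 15.1/1) / 3 = 2.10 mm/h.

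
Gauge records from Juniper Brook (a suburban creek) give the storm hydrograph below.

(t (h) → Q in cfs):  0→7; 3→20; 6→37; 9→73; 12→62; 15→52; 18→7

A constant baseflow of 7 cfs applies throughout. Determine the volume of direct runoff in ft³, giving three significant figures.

V ≈ 2.26 × 10^6 ft³

Direct-runoff ordinates (Q − Q_b): 0.0, 13.0, 30.0, 66.0, 55.0, 45.0, 0.0 cfs.
ΣQ_DR = 209.0 cfs.
With Δt = 3 h = 10800 s, V = ΣQ_DR · Δt = 209.0 × 10800 = 2.26 × 10^6 ft³.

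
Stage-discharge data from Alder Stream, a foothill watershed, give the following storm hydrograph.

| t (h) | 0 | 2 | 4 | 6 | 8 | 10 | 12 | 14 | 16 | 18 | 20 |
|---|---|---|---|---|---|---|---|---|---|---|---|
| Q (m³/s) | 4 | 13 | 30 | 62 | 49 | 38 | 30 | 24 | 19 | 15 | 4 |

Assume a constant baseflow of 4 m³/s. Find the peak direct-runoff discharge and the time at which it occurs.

Subtracting baseflow gives direct-runoff ordinates: 0.0, 9.0, 26.0, 58.0, 45.0, 34.0, 26.0, 20.0, 15.0, 11.0, 0.0 m³/s.
The maximum is 58.0 m³/s, occurring at the reading for t = 6 h.

Q_p = 58.0 m³/s at t = 6 h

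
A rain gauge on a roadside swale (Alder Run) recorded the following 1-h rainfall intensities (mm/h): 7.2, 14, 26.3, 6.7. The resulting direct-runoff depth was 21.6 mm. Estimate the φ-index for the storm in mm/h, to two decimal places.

Only the 2 blocks with intensity above φ contribute runoff: 14, 26.3 mm/h.
Σ(I−φ)·Δt = d  ⇒  (14+26.3 − 2φ)·1 = 21.6
φ = (40.30 − 21.6/1) / 2 = 9.35 mm/h.

φ ≈ 9.35 mm/h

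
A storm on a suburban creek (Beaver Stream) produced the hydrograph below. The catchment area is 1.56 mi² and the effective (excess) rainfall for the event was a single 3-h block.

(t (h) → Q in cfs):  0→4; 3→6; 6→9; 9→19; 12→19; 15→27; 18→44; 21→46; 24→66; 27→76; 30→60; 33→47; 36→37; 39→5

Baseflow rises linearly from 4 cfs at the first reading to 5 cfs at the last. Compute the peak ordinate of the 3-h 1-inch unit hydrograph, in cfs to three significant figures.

Direct runoff: 0.00, 1.92, 4.85, 14.77, 14.69, 22.62, 39.54, 41.46, 61.38, 71.31, 55.23, 42.15, 32.08, 0.00 cfs; ΣQ_DR = 402.0 cfs, peak = 71.31 cfs.
Runoff depth d = ΣQ_DR·Δt / A = 402.0 × 10800 / (1.56 mi²) = 1.198 in.
The 1-inch UH is the DRH scaled by (1 in)/d, so U_p = 71.31 × 1/1.198 = 59.5 cfs.

U_p ≈ 59.5 cfs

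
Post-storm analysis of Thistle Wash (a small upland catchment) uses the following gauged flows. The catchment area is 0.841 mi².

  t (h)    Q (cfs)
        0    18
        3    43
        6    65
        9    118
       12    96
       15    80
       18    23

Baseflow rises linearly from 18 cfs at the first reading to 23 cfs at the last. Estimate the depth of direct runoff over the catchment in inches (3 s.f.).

Direct runoff: 0.00, 24.17, 45.33, 97.50, 74.67, 57.83, 0.00 cfs; ΣQ_DR = 299.5 cfs.
V = ΣQ_DR · Δt = 299.5 × 10800 s = 3.235 × 10^6 ft³.
Over A = 0.841 mi², depth = V / A = 1.66 in.

d ≈ 1.66 in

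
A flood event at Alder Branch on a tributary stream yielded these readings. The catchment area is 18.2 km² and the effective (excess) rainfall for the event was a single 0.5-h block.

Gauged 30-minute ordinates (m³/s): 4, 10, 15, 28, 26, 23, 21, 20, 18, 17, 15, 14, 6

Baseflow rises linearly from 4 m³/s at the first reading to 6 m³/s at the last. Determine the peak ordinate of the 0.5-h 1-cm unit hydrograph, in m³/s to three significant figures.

Direct runoff: 0.00, 5.83, 10.67, 23.50, 21.33, 18.17, 16.00, 14.83, 12.67, 11.50, 9.33, 8.17, 0.00 m³/s; ΣQ_DR = 152.0 m³/s, peak = 23.50 m³/s.
Runoff depth d = ΣQ_DR·Δt / A = 152.0 × 1800 / (18.2 km²) = 15.03 mm.
The 1-cm UH is the DRH scaled by (10 mm)/d, so U_p = 23.50 × 10/15.03 = 15.6 m³/s.

U_p ≈ 15.6 m³/s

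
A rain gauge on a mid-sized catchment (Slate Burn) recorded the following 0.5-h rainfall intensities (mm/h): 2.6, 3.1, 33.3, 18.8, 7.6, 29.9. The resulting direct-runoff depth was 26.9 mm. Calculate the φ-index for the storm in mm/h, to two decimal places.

φ ≈ 9.40 mm/h

Only the 3 blocks with intensity above φ contribute runoff: 33.3, 18.8, 29.9 mm/h.
Σ(I−φ)·Δt = d  ⇒  (33.3+18.8+29.9 − 3φ)·0.5 = 26.9
φ = (82.00 − 26.9/0.5) / 3 = 9.40 mm/h.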